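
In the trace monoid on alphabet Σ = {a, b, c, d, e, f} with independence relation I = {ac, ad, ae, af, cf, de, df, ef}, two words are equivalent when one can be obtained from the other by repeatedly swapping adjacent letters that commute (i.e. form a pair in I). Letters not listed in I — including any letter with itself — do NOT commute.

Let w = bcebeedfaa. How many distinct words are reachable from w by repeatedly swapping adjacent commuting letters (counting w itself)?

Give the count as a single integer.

#0=b has no predecessor
#1=c depends on [0:b]
#2=e depends on [1:c]
#3=b depends on [2:e]
#4=e depends on [3:b]
#5=e depends on [4:e]
#6=d depends on [3:b]
#7=f depends on [3:b]
#8=a depends on [3:b]
#9=a depends on [8:a]
sources: [0:b]
N(rest) = Σ N(rest − s) over sources s of rest; N(one piece) = 1:
  size 1 → [5]=1  [6]=1  [7]=1  [9]=1
  size 2 → [4,5]=1  [5,6]=2  [5,7]=2  [5,9]=2  [6,7]=2  [6,9]=2  [7,9]=2  [8,9]=1
  size 3 → [4,5,6]=3  [4,5,7]=3  [4,5,9]=3  [5,6,7]=6  [5,6,9]=6  [5,7,9]=6  [5,8,9]=3  [6,7,9]=6  [6,8,9]=3  [7,8,9]=3
  size 4 → [4,5,6,7]=12  [4,5,6,9]=12  [4,5,7,9]=12  [4,5,8,9]=6  [5,6,7,9]=24  [5,6,8,9]=12  [5,7,8,9]=12  [6,7,8,9]=12
  size 5 → [4,5,6,7,9]=60  [4,5,6,8,9]=30  [4,5,7,8,9]=30  [5,6,7,8,9]=60
  size 6 → [4,5,6,7,8,9]=180
  size 7 → [3,4,5,6,7,8,9]=180
  size 8 → [2,3,4,5,6,7,8,9]=180
  first=0(b) contributes 180

180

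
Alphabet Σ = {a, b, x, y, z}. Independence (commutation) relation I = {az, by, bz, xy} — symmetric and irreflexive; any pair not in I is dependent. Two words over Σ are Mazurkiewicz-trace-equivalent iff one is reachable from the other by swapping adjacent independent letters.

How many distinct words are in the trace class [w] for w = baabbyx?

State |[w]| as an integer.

4

0(b) covers ∅
1(a) covers 0:b
2(a) covers 1:a
3(b) covers 2:a
4(b) covers 3:b
5(y) covers 2:a
6(x) covers 4:b
floor of heap: 0:b
completions by unplaced set U, small U first (add the entries for U minus each lowest piece of U):
  |U|=1: {5}:1  {6}:1
  |U|=2: {4,6}:1  {5,6}:2
  |U|=3: {3,4,6}:1  {4,5,6}:3
  |U|=4: {3,4,5,6}:4
  |U|=5: {2,3,4,5,6}:4
  start at 0(b): 4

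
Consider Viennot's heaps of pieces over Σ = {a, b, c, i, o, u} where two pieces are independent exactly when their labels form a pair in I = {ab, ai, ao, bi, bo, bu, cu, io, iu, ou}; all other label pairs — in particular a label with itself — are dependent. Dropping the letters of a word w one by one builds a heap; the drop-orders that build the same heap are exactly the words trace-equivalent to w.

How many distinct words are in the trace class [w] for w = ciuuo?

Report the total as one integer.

20

0(c) covers ∅
1(i) covers 0:c
2(u) covers ∅
3(u) covers 2:u
4(o) covers 0:c
floor of heap: 0:c, 2:u
completions by unplaced set U, small U first (add the entries for U minus each lowest piece of U):
  |U|=1: {1}:1  {3}:1  {4}:1
  |U|=2: {1,3}:2  {1,4}:2  {2,3}:1  {3,4}:2
  |U|=3: {0,1,4}:2  {1,2,3}:3  {1,3,4}:6  {2,3,4}:3
  start at 0(c): 12
  start at 2(u): 8
sum over floor = 20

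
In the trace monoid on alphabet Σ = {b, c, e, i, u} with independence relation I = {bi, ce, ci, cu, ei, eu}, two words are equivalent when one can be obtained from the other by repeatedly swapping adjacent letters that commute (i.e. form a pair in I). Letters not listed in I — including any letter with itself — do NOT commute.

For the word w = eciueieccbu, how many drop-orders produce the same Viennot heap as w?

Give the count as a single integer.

2240

piece 0:e — minimal
piece 1:c — minimal
piece 2:i — minimal
piece 3:u rests on {2:i}
piece 4:e rests on {0:e}
piece 5:i rests on {3:u}
piece 6:e rests on {4:e}
piece 7:c rests on {1:c}
piece 8:c rests on {7:c}
piece 9:b rests on {3:u, 6:e, 8:c}
piece 10:u rests on {5:i, 9:b}
minimal pieces: {0:e, 1:c, 2:i}
ways to finish when only these pieces remain (= sum over removing one remaining piece with nothing left below it):
  1 left: {10}→1
  2 left: {5,10}→1  {9,10}→1
  3 left: {5,9,10}→2  {6,9,10}→1  {8,9,10}→1
  4 left: {3,5,9,10}→2  {4,6,9,10}→1  {5,6,9,10}→3  {5,8,9,10}→3  {6,8,9,10}→2  {7,8,9,10}→1
  5 left: {0,4,6,9,10}→1  {1,7,8,9,10}→1  {2,3,5,9,10}→2  {3,5,6,9,10}→5  {3,5,8,9,10}→5  {4,5,6,9,10}→4  {4,6,8,9,10}→3  {5,6,8,9,10}→8  {5,7,8,9,10}→4  {6,7,8,9,10}→3
  6 left: {0,4,5,6,9,10}→5  {0,4,6,8,9,10}→4  {1,5,7,8,9,10}→5  {1,6,7,8,9,10}→4  {2,3,5,6,9,10}→7  {2,3,5,8,9,10}→7  {3,4,5,6,9,10}→9  {3,5,6,8,9,10}→18  {3,5,7,8,9,10}→9  {4,5,6,8,9,10}→15  {4,6,7,8,9,10}→6  {5,6,7,8,9,10}→15
  7 left: {0,3,4,5,6,9,10}→14  {0,4,5,6,8,9,10}→24  {0,4,6,7,8,9,10}→10  {1,3,5,7,8,9,10}→14  {1,4,6,7,8,9,10}→10  {1,5,6,7,8,9,10}→24  {2,3,4,5,6,9,10}→16  {2,3,5,6,8,9,10}→32  {2,3,5,7,8,9,10}→16  {3,4,5,6,8,9,10}→42  {3,5,6,7,8,9,10}→42  {4,5,6,7,8,9,10}→36
  8 left: {0,1,4,6,7,8,9,10}→20  {0,2,3,4,5,6,9,10}→30  {0,3,4,5,6,8,9,10}→80  {0,4,5,6,7,8,9,10}→70  {1,2,3,5,7,8,9,10}→30  {1,3,5,6,7,8,9,10}→80  {1,4,5,6,7,8,9,10}→70  {2,3,4,5,6,8,9,10}→90  {2,3,5,6,7,8,9,10}→90  {3,4,5,6,7,8,9,10}→120
  9 left: {0,1,4,5,6,7,8,9,10}→160  {0,2,3,4,5,6,8,9,10}→200  {0,3,4,5,6,7,8,9,10}→270  {1,2,3,5,6,7,8,9,10}→200  {1,3,4,5,6,7,8,9,10}→270  {2,3,4,5,6,7,8,9,10}→300
  placing 0:e first → 770 extensions
  placing 1:c first → 770 extensions
  placing 2:i first → 700 extensions
total linear extensions = 2240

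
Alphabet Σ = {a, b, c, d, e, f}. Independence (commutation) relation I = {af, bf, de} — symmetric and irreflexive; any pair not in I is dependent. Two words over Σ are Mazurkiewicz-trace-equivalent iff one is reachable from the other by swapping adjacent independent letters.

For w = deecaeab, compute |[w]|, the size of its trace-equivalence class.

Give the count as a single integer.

3

drop 0:d onto floor
drop 1:e onto floor
drop 2:e onto {1:e}
drop 3:c onto {0:d, 2:e}
drop 4:a onto {3:c}
drop 5:e onto {4:a}
drop 6:a onto {5:e}
drop 7:b onto {6:a}
ground layer = {0:d, 1:e}
drop-orders for the pieces not yet dropped (sum over which currently-grounded one goes next):
  1 to go: {7} 1
  2 to go: {6,7} 1
  3 to go: {5,6,7} 1
  4 to go: {4,5,6,7} 1
  5 to go: {3,4,5,6,7} 1
  6 to go: {0,3,4,5,6,7} 1  {2,3,4,5,6,7} 1
  if 0:d drops first: 1 orders
  if 1:e drops first: 2 orders
heap linearizations: 3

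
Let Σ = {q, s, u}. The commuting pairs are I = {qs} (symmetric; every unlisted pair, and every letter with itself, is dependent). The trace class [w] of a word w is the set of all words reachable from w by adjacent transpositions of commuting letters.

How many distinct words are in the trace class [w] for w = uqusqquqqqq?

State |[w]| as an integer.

piece 0:u — minimal
piece 1:q rests on {0:u}
piece 2:u rests on {1:q}
piece 3:s rests on {2:u}
piece 4:q rests on {2:u}
piece 5:q rests on {4:q}
piece 6:u rests on {3:s, 5:q}
piece 7:q rests on {6:u}
piece 8:q rests on {7:q}
piece 9:q rests on {8:q}
piece 10:q rests on {9:q}
minimal pieces: {0:u}
ways to finish when only these pieces remain (= sum over removing one remaining piece with nothing left below it):
  1 left: {10}→1
  2 left: {9,10}→1
  3 left: {8,9,10}→1
  4 left: {7,8,9,10}→1
  5 left: {6,7,8,9,10}→1
  6 left: {3,6,7,8,9,10}→1  {5,6,7,8,9,10}→1
  7 left: {3,5,6,7,8,9,10}→2  {4,5,6,7,8,9,10}→1
  8 left: {3,4,5,6,7,8,9,10}→3
  9 left: {2,3,4,5,6,7,8,9,10}→3
  placing 0:u first → 3 extensions

3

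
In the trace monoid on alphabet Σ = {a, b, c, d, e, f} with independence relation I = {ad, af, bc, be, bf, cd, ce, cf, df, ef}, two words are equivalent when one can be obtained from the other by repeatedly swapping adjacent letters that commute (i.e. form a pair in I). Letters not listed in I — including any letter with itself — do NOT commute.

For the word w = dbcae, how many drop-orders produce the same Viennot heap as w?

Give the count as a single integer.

drop 0:d onto floor
drop 1:b onto {0:d}
drop 2:c onto floor
drop 3:a onto {1:b, 2:c}
drop 4:e onto {3:a}
ground layer = {0:d, 2:c}
drop-orders for the pieces not yet dropped (sum over which currently-grounded one goes next):
  1 to go: {4} 1
  2 to go: {3,4} 1
  3 to go: {1,3,4} 1  {2,3,4} 1
  if 0:d drops first: 2 orders
  if 2:c drops first: 1 orders
heap linearizations: 3

3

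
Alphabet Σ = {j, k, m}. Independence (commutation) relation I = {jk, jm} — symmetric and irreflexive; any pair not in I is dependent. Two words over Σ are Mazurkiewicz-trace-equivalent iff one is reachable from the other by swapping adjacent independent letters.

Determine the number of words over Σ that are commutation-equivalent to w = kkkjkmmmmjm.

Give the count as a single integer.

55

0(k) covers ∅
1(k) covers 0:k
2(k) covers 1:k
3(j) covers ∅
4(k) covers 2:k
5(m) covers 4:k
6(m) covers 5:m
7(m) covers 6:m
8(m) covers 7:m
9(j) covers 3:j
10(m) covers 8:m
floor of heap: 0:k, 3:j
completions by unplaced set U, small U first (add the entries for U minus each lowest piece of U):
  |U|=1: {9}:1  {10}:1
  |U|=2: {3,9}:1  {8,10}:1  {9,10}:2
  |U|=3: {3,9,10}:3  {7,8,10}:1  {8,9,10}:3
  |U|=4: {3,8,9,10}:6  {6,7,8,10}:1  {7,8,9,10}:4
  |U|=5: {3,7,8,9,10}:10  {5,6,7,8,10}:1  {6,7,8,9,10}:5
  |U|=6: {3,6,7,8,9,10}:15  {4,5,6,7,8,10}:1  {5,6,7,8,9,10}:6
  |U|=7: {2,4,5,6,7,8,10}:1  {3,5,6,7,8,9,10}:21  {4,5,6,7,8,9,10}:7
  |U|=8: {1,2,4,5,6,7,8,10}:1  {2,4,5,6,7,8,9,10}:8  {3,4,5,6,7,8,9,10}:28
  |U|=9: {0,1,2,4,5,6,7,8,10}:1  {1,2,4,5,6,7,8,9,10}:9  {2,3,4,5,6,7,8,9,10}:36
  start at 0(k): 45
  start at 3(j): 10
sum over floor = 55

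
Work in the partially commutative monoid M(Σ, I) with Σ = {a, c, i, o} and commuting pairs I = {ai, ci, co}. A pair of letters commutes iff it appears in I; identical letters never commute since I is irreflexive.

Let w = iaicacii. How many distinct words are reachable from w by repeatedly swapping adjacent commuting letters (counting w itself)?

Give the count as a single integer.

70

drop 0:i onto floor
drop 1:a onto floor
drop 2:i onto {0:i}
drop 3:c onto {1:a}
drop 4:a onto {3:c}
drop 5:c onto {4:a}
drop 6:i onto {2:i}
drop 7:i onto {6:i}
ground layer = {0:i, 1:a}
drop-orders for the pieces not yet dropped (sum over which currently-grounded one goes next):
  1 to go: {5} 1  {7} 1
  2 to go: {4,5} 1  {5,7} 2  {6,7} 1
  3 to go: {2,6,7} 1  {3,4,5} 1  {4,5,7} 3  {5,6,7} 3
  4 to go: {0,2,6,7} 1  {1,3,4,5} 1  {2,5,6,7} 4  {3,4,5,7} 4  {4,5,6,7} 6
  5 to go: {0,2,5,6,7} 5  {1,3,4,5,7} 5  {2,4,5,6,7} 10  {3,4,5,6,7} 10
  6 to go: {0,2,4,5,6,7} 15  {1,3,4,5,6,7} 15  {2,3,4,5,6,7} 20
  if 0:i drops first: 35 orders
  if 1:a drops first: 35 orders
heap linearizations: 70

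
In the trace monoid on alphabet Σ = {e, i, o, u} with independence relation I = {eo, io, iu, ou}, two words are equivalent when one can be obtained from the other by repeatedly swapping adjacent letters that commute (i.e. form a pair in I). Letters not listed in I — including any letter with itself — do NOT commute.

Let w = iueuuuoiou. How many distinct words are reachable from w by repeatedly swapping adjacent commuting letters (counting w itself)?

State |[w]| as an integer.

#0=i has no predecessor
#1=u has no predecessor
#2=e depends on [0:i, 1:u]
#3=u depends on [2:e]
#4=u depends on [3:u]
#5=u depends on [4:u]
#6=o has no predecessor
#7=i depends on [2:e]
#8=o depends on [6:o]
#9=u depends on [5:u]
sources: [0:i, 1:u, 6:o]
N(rest) = Σ N(rest − s) over sources s of rest; N(one piece) = 1:
  size 1 → [7]=1  [8]=1  [9]=1
  size 2 → [5,9]=1  [6,8]=1  [7,8]=2  [7,9]=2  [8,9]=2
  size 3 → [4,5,9]=1  [5,7,9]=3  [5,8,9]=3  [6,7,8]=3  [6,8,9]=3  [7,8,9]=6
  size 4 → [3,4,5,9]=1  [4,5,7,9]=4  [4,5,8,9]=4  [5,6,8,9]=6  [5,7,8,9]=12  [6,7,8,9]=12
  size 5 → [3,4,5,7,9]=5  [3,4,5,8,9]=5  [4,5,6,8,9]=10  [4,5,7,8,9]=20  [5,6,7,8,9]=30
  size 6 → [2,3,4,5,7,9]=5  [3,4,5,6,8,9]=15  [3,4,5,7,8,9]=30  [4,5,6,7,8,9]=60
  size 7 → [0,2,3,4,5,7,9]=5  [1,2,3,4,5,7,9]=5  [2,3,4,5,7,8,9]=35  [3,4,5,6,7,8,9]=105
  size 8 → [0,1,2,3,4,5,7,9]=10  [0,2,3,4,5,7,8,9]=40  [1,2,3,4,5,7,8,9]=40  [2,3,4,5,6,7,8,9]=140
  first=0(i) contributes 180
  first=1(u) contributes 180
  first=6(o) contributes 90
|[w]| = 450

450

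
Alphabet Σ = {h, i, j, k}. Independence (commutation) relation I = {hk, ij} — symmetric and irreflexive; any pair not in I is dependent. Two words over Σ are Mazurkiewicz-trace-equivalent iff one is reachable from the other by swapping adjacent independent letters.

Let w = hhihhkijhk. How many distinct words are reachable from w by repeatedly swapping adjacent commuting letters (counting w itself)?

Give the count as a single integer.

12

#0=h has no predecessor
#1=h depends on [0:h]
#2=i depends on [1:h]
#3=h depends on [2:i]
#4=h depends on [3:h]
#5=k depends on [2:i]
#6=i depends on [4:h, 5:k]
#7=j depends on [4:h, 5:k]
#8=h depends on [6:i, 7:j]
#9=k depends on [6:i, 7:j]
sources: [0:h]
N(rest) = Σ N(rest − s) over sources s of rest; N(one piece) = 1:
  size 1 → [8]=1  [9]=1
  size 2 → [8,9]=2
  size 3 → [6,8,9]=2  [7,8,9]=2
  size 4 → [6,7,8,9]=4
  size 5 → [4,6,7,8,9]=4  [5,6,7,8,9]=4
  size 6 → [3,4,6,7,8,9]=4  [4,5,6,7,8,9]=8
  size 7 → [3,4,5,6,7,8,9]=12
  size 8 → [2,3,4,5,6,7,8,9]=12
  first=0(h) contributes 12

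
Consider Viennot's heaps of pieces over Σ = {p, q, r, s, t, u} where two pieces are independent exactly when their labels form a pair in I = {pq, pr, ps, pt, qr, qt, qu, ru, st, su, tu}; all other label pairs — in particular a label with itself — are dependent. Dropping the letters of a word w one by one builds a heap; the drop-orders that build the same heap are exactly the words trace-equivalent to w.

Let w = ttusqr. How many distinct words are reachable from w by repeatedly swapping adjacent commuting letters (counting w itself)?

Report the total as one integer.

54

#0=t has no predecessor
#1=t depends on [0:t]
#2=u has no predecessor
#3=s has no predecessor
#4=q depends on [3:s]
#5=r depends on [1:t, 3:s]
sources: [0:t, 2:u, 3:s]
N(rest) = Σ N(rest − s) over sources s of rest; N(one piece) = 1:
  size 1 → [2]=1  [4]=1  [5]=1
  size 2 → [1,5]=1  [2,4]=2  [2,5]=2  [4,5]=2
  size 3 → [0,1,5]=1  [1,2,5]=3  [1,4,5]=3  [2,4,5]=6  [3,4,5]=2
  size 4 → [0,1,2,5]=4  [0,1,4,5]=4  [1,2,4,5]=12  [1,3,4,5]=5  [2,3,4,5]=8
  first=0(t) contributes 25
  first=2(u) contributes 9
  first=3(s) contributes 20
|[w]| = 54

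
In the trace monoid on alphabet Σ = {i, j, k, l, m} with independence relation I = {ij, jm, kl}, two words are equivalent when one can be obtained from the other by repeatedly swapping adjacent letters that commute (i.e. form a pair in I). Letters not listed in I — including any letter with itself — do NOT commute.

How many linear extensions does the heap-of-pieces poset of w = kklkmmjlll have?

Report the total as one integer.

drop 0:k onto floor
drop 1:k onto {0:k}
drop 2:l onto floor
drop 3:k onto {1:k}
drop 4:m onto {2:l, 3:k}
drop 5:m onto {4:m}
drop 6:j onto {2:l, 3:k}
drop 7:l onto {5:m, 6:j}
drop 8:l onto {7:l}
drop 9:l onto {8:l}
ground layer = {0:k, 2:l}
drop-orders for the pieces not yet dropped (sum over which currently-grounded one goes next):
  1 to go: {9} 1
  2 to go: {8,9} 1
  3 to go: {7,8,9} 1
  4 to go: {5,7,8,9} 1  {6,7,8,9} 1
  5 to go: {4,5,7,8,9} 1  {5,6,7,8,9} 2
  6 to go: {4,5,6,7,8,9} 3
  7 to go: {2,4,5,6,7,8,9} 3  {3,4,5,6,7,8,9} 3
  8 to go: {1,3,4,5,6,7,8,9} 3  {2,3,4,5,6,7,8,9} 6
  if 0:k drops first: 9 orders
  if 2:l drops first: 3 orders
heap linearizations: 12

12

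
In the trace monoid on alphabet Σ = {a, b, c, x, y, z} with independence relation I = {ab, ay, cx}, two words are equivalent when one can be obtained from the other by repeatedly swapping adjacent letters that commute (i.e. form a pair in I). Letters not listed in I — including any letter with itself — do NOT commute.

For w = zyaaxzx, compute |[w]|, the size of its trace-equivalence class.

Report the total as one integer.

3

#0=z has no predecessor
#1=y depends on [0:z]
#2=a depends on [0:z]
#3=a depends on [2:a]
#4=x depends on [1:y, 3:a]
#5=z depends on [4:x]
#6=x depends on [5:z]
sources: [0:z]
N(rest) = Σ N(rest − s) over sources s of rest; N(one piece) = 1:
  size 1 → [6]=1
  size 2 → [5,6]=1
  size 3 → [4,5,6]=1
  size 4 → [1,4,5,6]=1  [3,4,5,6]=1
  size 5 → [1,3,4,5,6]=2  [2,3,4,5,6]=1
  first=0(z) contributes 3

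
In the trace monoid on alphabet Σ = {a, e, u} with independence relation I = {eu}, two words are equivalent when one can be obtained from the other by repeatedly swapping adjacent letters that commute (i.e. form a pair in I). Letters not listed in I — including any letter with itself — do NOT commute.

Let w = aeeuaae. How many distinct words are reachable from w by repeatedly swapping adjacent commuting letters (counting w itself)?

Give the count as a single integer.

3

0(a) covers ∅
1(e) covers 0:a
2(e) covers 1:e
3(u) covers 0:a
4(a) covers 2:e, 3:u
5(a) covers 4:a
6(e) covers 5:a
floor of heap: 0:a
completions by unplaced set U, small U first (add the entries for U minus each lowest piece of U):
  |U|=1: {6}:1
  |U|=2: {5,6}:1
  |U|=3: {4,5,6}:1
  |U|=4: {2,4,5,6}:1  {3,4,5,6}:1
  |U|=5: {1,2,4,5,6}:1  {2,3,4,5,6}:2
  start at 0(a): 3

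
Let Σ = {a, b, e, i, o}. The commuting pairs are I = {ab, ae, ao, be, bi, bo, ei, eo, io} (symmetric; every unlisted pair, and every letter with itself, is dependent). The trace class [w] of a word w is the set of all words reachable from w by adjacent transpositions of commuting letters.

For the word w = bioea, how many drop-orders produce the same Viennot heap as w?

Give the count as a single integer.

piece 0:b — minimal
piece 1:i — minimal
piece 2:o — minimal
piece 3:e — minimal
piece 4:a rests on {1:i}
minimal pieces: {0:b, 1:i, 2:o, 3:e}
ways to finish when only these pieces remain (= sum over removing one remaining piece with nothing left below it):
  1 left: {0}→1  {2}→1  {3}→1  {4}→1
  2 left: {0,2}→2  {0,3}→2  {0,4}→2  {1,4}→1  {2,3}→2  {2,4}→2  {3,4}→2
  3 left: {0,1,4}→3  {0,2,3}→6  {0,2,4}→6  {0,3,4}→6  {1,2,4}→3  {1,3,4}→3  {2,3,4}→6
  placing 0:b first → 12 extensions
  placing 1:i first → 24 extensions
  placing 2:o first → 12 extensions
  placing 3:e first → 12 extensions
total linear extensions = 60

60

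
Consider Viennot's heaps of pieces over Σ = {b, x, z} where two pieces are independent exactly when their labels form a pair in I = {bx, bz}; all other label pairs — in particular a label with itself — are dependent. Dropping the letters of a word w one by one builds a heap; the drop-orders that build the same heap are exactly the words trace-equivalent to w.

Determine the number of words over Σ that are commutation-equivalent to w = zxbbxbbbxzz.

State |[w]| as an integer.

#0=z has no predecessor
#1=x depends on [0:z]
#2=b has no predecessor
#3=b depends on [2:b]
#4=x depends on [1:x]
#5=b depends on [3:b]
#6=b depends on [5:b]
#7=b depends on [6:b]
#8=x depends on [4:x]
#9=z depends on [8:x]
#10=z depends on [9:z]
sources: [0:z, 2:b]
N(rest) = Σ N(rest − s) over sources s of rest; N(one piece) = 1:
  size 1 → [7]=1  [10]=1
  size 2 → [6,7]=1  [7,10]=2  [9,10]=1
  size 3 → [5,6,7]=1  [6,7,10]=3  [7,9,10]=3  [8,9,10]=1
  size 4 → [3,5,6,7]=1  [4,8,9,10]=1  [5,6,7,10]=4  [6,7,9,10]=6  [7,8,9,10]=4
  size 5 → [1,4,8,9,10]=1  [2,3,5,6,7]=1  [3,5,6,7,10]=5  [4,7,8,9,10]=5  [5,6,7,9,10]=10  [6,7,8,9,10]=10
  size 6 → [0,1,4,8,9,10]=1  [1,4,7,8,9,10]=6  [2,3,5,6,7,10]=6  [3,5,6,7,9,10]=15  [4,6,7,8,9,10]=15  [5,6,7,8,9,10]=20
  size 7 → [0,1,4,7,8,9,10]=7  [1,4,6,7,8,9,10]=21  [2,3,5,6,7,9,10]=21  [3,5,6,7,8,9,10]=35  [4,5,6,7,8,9,10]=35
  size 8 → [0,1,4,6,7,8,9,10]=28  [1,4,5,6,7,8,9,10]=56  [2,3,5,6,7,8,9,10]=56  [3,4,5,6,7,8,9,10]=70
  size 9 → [0,1,4,5,6,7,8,9,10]=84  [1,3,4,5,6,7,8,9,10]=126  [2,3,4,5,6,7,8,9,10]=126
  first=0(z) contributes 252
  first=2(b) contributes 210
|[w]| = 462

462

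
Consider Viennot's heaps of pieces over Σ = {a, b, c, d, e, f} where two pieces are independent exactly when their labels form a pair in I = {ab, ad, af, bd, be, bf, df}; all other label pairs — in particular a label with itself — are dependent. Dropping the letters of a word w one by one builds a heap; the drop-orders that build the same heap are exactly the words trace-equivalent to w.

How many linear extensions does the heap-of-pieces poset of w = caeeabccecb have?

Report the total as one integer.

5

drop 0:c onto floor
drop 1:a onto {0:c}
drop 2:e onto {1:a}
drop 3:e onto {2:e}
drop 4:a onto {3:e}
drop 5:b onto {0:c}
drop 6:c onto {4:a, 5:b}
drop 7:c onto {6:c}
drop 8:e onto {7:c}
drop 9:c onto {8:e}
drop 10:b onto {9:c}
ground layer = {0:c}
drop-orders for the pieces not yet dropped (sum over which currently-grounded one goes next):
  1 to go: {10} 1
  2 to go: {9,10} 1
  3 to go: {8,9,10} 1
  4 to go: {7,8,9,10} 1
  5 to go: {6,7,8,9,10} 1
  6 to go: {4,6,7,8,9,10} 1  {5,6,7,8,9,10} 1
  7 to go: {3,4,6,7,8,9,10} 1  {4,5,6,7,8,9,10} 2
  8 to go: {2,3,4,6,7,8,9,10} 1  {3,4,5,6,7,8,9,10} 3
  9 to go: {1,2,3,4,6,7,8,9,10} 1  {2,3,4,5,6,7,8,9,10} 4
  if 0:c drops first: 5 orders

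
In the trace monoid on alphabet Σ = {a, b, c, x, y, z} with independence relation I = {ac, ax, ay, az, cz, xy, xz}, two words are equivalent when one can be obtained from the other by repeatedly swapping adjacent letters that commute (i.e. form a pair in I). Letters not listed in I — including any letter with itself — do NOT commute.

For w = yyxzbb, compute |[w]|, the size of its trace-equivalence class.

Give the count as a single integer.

#0=y has no predecessor
#1=y depends on [0:y]
#2=x has no predecessor
#3=z depends on [1:y]
#4=b depends on [2:x, 3:z]
#5=b depends on [4:b]
sources: [0:y, 2:x]
N(rest) = Σ N(rest − s) over sources s of rest; N(one piece) = 1:
  size 1 → [5]=1
  size 2 → [4,5]=1
  size 3 → [2,4,5]=1  [3,4,5]=1
  size 4 → [1,3,4,5]=1  [2,3,4,5]=2
  first=0(y) contributes 3
  first=2(x) contributes 1
|[w]| = 4

4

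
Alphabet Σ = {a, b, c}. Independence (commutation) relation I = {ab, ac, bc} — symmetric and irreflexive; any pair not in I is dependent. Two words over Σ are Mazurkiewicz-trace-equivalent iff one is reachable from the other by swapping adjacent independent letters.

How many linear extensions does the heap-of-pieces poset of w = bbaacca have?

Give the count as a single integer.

piece 0:b — minimal
piece 1:b rests on {0:b}
piece 2:a — minimal
piece 3:a rests on {2:a}
piece 4:c — minimal
piece 5:c rests on {4:c}
piece 6:a rests on {3:a}
minimal pieces: {0:b, 2:a, 4:c}
ways to finish when only these pieces remain (= sum over removing one remaining piece with nothing left below it):
  1 left: {1}→1  {5}→1  {6}→1
  2 left: {0,1}→1  {1,5}→2  {1,6}→2  {3,6}→1  {4,5}→1  {5,6}→2
  3 left: {0,1,5}→3  {0,1,6}→3  {1,3,6}→3  {1,4,5}→3  {1,5,6}→6  {2,3,6}→1  {3,5,6}→3  {4,5,6}→3
  4 left: {0,1,3,6}→6  {0,1,4,5}→6  {0,1,5,6}→12  {1,2,3,6}→4  {1,3,5,6}→12  {1,4,5,6}→12  {2,3,5,6}→4  {3,4,5,6}→6
  5 left: {0,1,2,3,6}→10  {0,1,3,5,6}→30  {0,1,4,5,6}→30  {1,2,3,5,6}→20  {1,3,4,5,6}→30  {2,3,4,5,6}→10
  placing 0:b first → 60 extensions
  placing 2:a first → 90 extensions
  placing 4:c first → 60 extensions
total linear extensions = 210

210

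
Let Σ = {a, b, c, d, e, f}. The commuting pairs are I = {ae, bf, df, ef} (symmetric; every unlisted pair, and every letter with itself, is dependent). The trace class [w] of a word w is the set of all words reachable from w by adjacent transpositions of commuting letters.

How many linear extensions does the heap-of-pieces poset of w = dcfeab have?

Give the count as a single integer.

0(d) covers ∅
1(c) covers 0:d
2(f) covers 1:c
3(e) covers 1:c
4(a) covers 2:f
5(b) covers 3:e, 4:a
floor of heap: 0:d
completions by unplaced set U, small U first (add the entries for U minus each lowest piece of U):
  |U|=1: {5}:1
  |U|=2: {3,5}:1  {4,5}:1
  |U|=3: {2,4,5}:1  {3,4,5}:2
  |U|=4: {2,3,4,5}:3
  start at 0(d): 3

3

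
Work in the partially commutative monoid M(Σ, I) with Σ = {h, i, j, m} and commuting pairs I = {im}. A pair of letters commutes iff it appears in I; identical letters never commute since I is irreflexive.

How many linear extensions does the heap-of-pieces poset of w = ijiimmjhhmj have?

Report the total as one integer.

6

drop 0:i onto floor
drop 1:j onto {0:i}
drop 2:i onto {1:j}
drop 3:i onto {2:i}
drop 4:m onto {1:j}
drop 5:m onto {4:m}
drop 6:j onto {3:i, 5:m}
drop 7:h onto {6:j}
drop 8:h onto {7:h}
drop 9:m onto {8:h}
drop 10:j onto {9:m}
ground layer = {0:i}
drop-orders for the pieces not yet dropped (sum over which currently-grounded one goes next):
  1 to go: {10} 1
  2 to go: {9,10} 1
  3 to go: {8,9,10} 1
  4 to go: {7,8,9,10} 1
  5 to go: {6,7,8,9,10} 1
  6 to go: {3,6,7,8,9,10} 1  {5,6,7,8,9,10} 1
  7 to go: {2,3,6,7,8,9,10} 1  {3,5,6,7,8,9,10} 2  {4,5,6,7,8,9,10} 1
  8 to go: {2,3,5,6,7,8,9,10} 3  {3,4,5,6,7,8,9,10} 3
  9 to go: {2,3,4,5,6,7,8,9,10} 6
  if 0:i drops first: 6 orders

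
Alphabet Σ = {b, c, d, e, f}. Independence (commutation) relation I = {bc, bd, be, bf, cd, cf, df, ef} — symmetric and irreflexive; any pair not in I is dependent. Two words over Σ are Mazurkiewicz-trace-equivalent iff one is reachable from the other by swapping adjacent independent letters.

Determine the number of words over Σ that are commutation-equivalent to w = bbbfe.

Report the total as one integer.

20

drop 0:b onto floor
drop 1:b onto {0:b}
drop 2:b onto {1:b}
drop 3:f onto floor
drop 4:e onto floor
ground layer = {0:b, 3:f, 4:e}
drop-orders for the pieces not yet dropped (sum over which currently-grounded one goes next):
  1 to go: {2} 1  {3} 1  {4} 1
  2 to go: {1,2} 1  {2,3} 2  {2,4} 2  {3,4} 2
  3 to go: {0,1,2} 1  {1,2,3} 3  {1,2,4} 3  {2,3,4} 6
  if 0:b drops first: 12 orders
  if 3:f drops first: 4 orders
  if 4:e drops first: 4 orders
heap linearizations: 20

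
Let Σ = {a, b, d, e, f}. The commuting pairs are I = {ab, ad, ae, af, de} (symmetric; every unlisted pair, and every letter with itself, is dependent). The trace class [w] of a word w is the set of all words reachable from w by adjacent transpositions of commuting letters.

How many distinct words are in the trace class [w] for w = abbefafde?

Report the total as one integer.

0(a) covers ∅
1(b) covers ∅
2(b) covers 1:b
3(e) covers 2:b
4(f) covers 3:e
5(a) covers 0:a
6(f) covers 4:f
7(d) covers 6:f
8(e) covers 6:f
floor of heap: 0:a, 1:b
completions by unplaced set U, small U first (add the entries for U minus each lowest piece of U):
  |U|=1: {5}:1  {7}:1  {8}:1
  |U|=2: {0,5}:1  {5,7}:2  {5,8}:2  {7,8}:2
  |U|=3: {0,5,7}:3  {0,5,8}:3  {5,7,8}:6  {6,7,8}:2
  |U|=4: {0,5,7,8}:12  {4,6,7,8}:2  {5,6,7,8}:8
  |U|=5: {0,5,6,7,8}:20  {3,4,6,7,8}:2  {4,5,6,7,8}:10
  |U|=6: {0,4,5,6,7,8}:30  {2,3,4,6,7,8}:2  {3,4,5,6,7,8}:12
  |U|=7: {0,3,4,5,6,7,8}:42  {1,2,3,4,6,7,8}:2  {2,3,4,5,6,7,8}:14
  start at 0(a): 16
  start at 1(b): 56
sum over floor = 72

72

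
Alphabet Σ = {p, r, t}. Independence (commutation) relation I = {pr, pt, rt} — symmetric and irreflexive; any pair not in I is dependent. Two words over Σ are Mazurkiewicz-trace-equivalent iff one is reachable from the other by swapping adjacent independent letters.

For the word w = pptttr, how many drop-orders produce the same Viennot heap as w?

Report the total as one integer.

60

drop 0:p onto floor
drop 1:p onto {0:p}
drop 2:t onto floor
drop 3:t onto {2:t}
drop 4:t onto {3:t}
drop 5:r onto floor
ground layer = {0:p, 2:t, 5:r}
drop-orders for the pieces not yet dropped (sum over which currently-grounded one goes next):
  1 to go: {1} 1  {4} 1  {5} 1
  2 to go: {0,1} 1  {1,4} 2  {1,5} 2  {3,4} 1  {4,5} 2
  3 to go: {0,1,4} 3  {0,1,5} 3  {1,3,4} 3  {1,4,5} 6  {2,3,4} 1  {3,4,5} 3
  4 to go: {0,1,3,4} 6  {0,1,4,5} 12  {1,2,3,4} 4  {1,3,4,5} 12  {2,3,4,5} 4
  if 0:p drops first: 20 orders
  if 2:t drops first: 30 orders
  if 5:r drops first: 10 orders
heap linearizations: 60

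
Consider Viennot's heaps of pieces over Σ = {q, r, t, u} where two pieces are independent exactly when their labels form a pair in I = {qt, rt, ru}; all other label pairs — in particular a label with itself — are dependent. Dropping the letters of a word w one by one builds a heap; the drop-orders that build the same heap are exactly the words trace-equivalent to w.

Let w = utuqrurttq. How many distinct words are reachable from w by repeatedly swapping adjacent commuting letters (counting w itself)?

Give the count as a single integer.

19

#0=u has no predecessor
#1=t depends on [0:u]
#2=u depends on [1:t]
#3=q depends on [2:u]
#4=r depends on [3:q]
#5=u depends on [3:q]
#6=r depends on [4:r]
#7=t depends on [5:u]
#8=t depends on [7:t]
#9=q depends on [5:u, 6:r]
sources: [0:u]
N(rest) = Σ N(rest − s) over sources s of rest; N(one piece) = 1:
  size 1 → [8]=1  [9]=1
  size 2 → [6,9]=1  [7,8]=1  [8,9]=2
  size 3 → [4,6,9]=1  [6,8,9]=3  [7,8,9]=3
  size 4 → [4,6,8,9]=4  [5,7,8,9]=3  [6,7,8,9]=6
  size 5 → [4,6,7,8,9]=10  [5,6,7,8,9]=9
  size 6 → [4,5,6,7,8,9]=19
  size 7 → [3,4,5,6,7,8,9]=19
  size 8 → [2,3,4,5,6,7,8,9]=19
  first=0(u) contributes 19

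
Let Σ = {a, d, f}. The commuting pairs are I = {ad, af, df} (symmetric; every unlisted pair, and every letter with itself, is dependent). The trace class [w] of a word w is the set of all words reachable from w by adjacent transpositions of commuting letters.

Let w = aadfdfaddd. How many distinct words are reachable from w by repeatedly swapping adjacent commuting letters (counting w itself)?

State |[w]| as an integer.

2520

piece 0:a — minimal
piece 1:a rests on {0:a}
piece 2:d — minimal
piece 3:f — minimal
piece 4:d rests on {2:d}
piece 5:f rests on {3:f}
piece 6:a rests on {1:a}
piece 7:d rests on {4:d}
piece 8:d rests on {7:d}
piece 9:d rests on {8:d}
minimal pieces: {0:a, 2:d, 3:f}
ways to finish when only these pieces remain (= sum over removing one remaining piece with nothing left below it):
  1 left: {5}→1  {6}→1  {9}→1
  2 left: {1,6}→1  {3,5}→1  {5,6}→2  {5,9}→2  {6,9}→2  {8,9}→1
  3 left: {0,1,6}→1  {1,5,6}→3  {1,6,9}→3  {3,5,6}→3  {3,5,9}→3  {5,6,9}→6  {5,8,9}→3  {6,8,9}→3  {7,8,9}→1
  4 left: {0,1,5,6}→4  {0,1,6,9}→4  {1,3,5,6}→6  {1,5,6,9}→12  {1,6,8,9}→6  {3,5,6,9}→12  {3,5,8,9}→6  {4,7,8,9}→1  {5,6,8,9}→12  {5,7,8,9}→4  {6,7,8,9}→4
  5 left: {0,1,3,5,6}→10  {0,1,5,6,9}→20  {0,1,6,8,9}→10  {1,3,5,6,9}→30  {1,5,6,8,9}→30  {1,6,7,8,9}→10  {2,4,7,8,9}→1  {3,5,6,8,9}→30  {3,5,7,8,9}→10  {4,5,7,8,9}→5  {4,6,7,8,9}→5  {5,6,7,8,9}→20
  6 left: {0,1,3,5,6,9}→60  {0,1,5,6,8,9}→60  {0,1,6,7,8,9}→20  {1,3,5,6,8,9}→90  {1,4,6,7,8,9}→15  {1,5,6,7,8,9}→60  {2,4,5,7,8,9}→6  {2,4,6,7,8,9}→6  {3,4,5,7,8,9}→15  {3,5,6,7,8,9}→60  {4,5,6,7,8,9}→30
  7 left: {0,1,3,5,6,8,9}→210  {0,1,4,6,7,8,9}→35  {0,1,5,6,7,8,9}→140  {1,2,4,6,7,8,9}→21  {1,3,5,6,7,8,9}→210  {1,4,5,6,7,8,9}→105  {2,3,4,5,7,8,9}→21  {2,4,5,6,7,8,9}→42  {3,4,5,6,7,8,9}→105
  8 left: {0,1,2,4,6,7,8,9}→56  {0,1,3,5,6,7,8,9}→560  {0,1,4,5,6,7,8,9}→280  {1,2,4,5,6,7,8,9}→168  {1,3,4,5,6,7,8,9}→420  {2,3,4,5,6,7,8,9}→168
  placing 0:a first → 756 extensions
  placing 2:d first → 1260 extensions
  placing 3:f first → 504 extensions
total linear extensions = 2520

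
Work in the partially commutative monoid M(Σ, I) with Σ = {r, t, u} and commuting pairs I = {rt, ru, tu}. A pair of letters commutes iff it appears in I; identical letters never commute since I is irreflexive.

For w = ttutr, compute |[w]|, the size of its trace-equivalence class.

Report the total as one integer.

#0=t has no predecessor
#1=t depends on [0:t]
#2=u has no predecessor
#3=t depends on [1:t]
#4=r has no predecessor
sources: [0:t, 2:u, 4:r]
N(rest) = Σ N(rest − s) over sources s of rest; N(one piece) = 1:
  size 1 → [2]=1  [3]=1  [4]=1
  size 2 → [1,3]=1  [2,3]=2  [2,4]=2  [3,4]=2
  size 3 → [0,1,3]=1  [1,2,3]=3  [1,3,4]=3  [2,3,4]=6
  first=0(t) contributes 12
  first=2(u) contributes 4
  first=4(r) contributes 4
|[w]| = 20

20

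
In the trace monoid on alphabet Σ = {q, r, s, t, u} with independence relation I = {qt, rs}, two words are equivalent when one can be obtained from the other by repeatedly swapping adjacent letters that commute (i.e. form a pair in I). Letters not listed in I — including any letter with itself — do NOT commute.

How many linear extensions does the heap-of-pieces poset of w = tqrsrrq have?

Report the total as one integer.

8

#0=t has no predecessor
#1=q has no predecessor
#2=r depends on [0:t, 1:q]
#3=s depends on [0:t, 1:q]
#4=r depends on [2:r]
#5=r depends on [4:r]
#6=q depends on [3:s, 5:r]
sources: [0:t, 1:q]
N(rest) = Σ N(rest − s) over sources s of rest; N(one piece) = 1:
  size 1 → [6]=1
  size 2 → [3,6]=1  [5,6]=1
  size 3 → [3,5,6]=2  [4,5,6]=1
  size 4 → [2,4,5,6]=1  [3,4,5,6]=3
  size 5 → [2,3,4,5,6]=4
  first=0(t) contributes 4
  first=1(q) contributes 4
|[w]| = 8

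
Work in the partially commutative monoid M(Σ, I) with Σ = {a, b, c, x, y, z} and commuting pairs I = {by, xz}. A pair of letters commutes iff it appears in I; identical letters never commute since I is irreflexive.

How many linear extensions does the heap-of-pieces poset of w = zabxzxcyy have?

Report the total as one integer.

0(z) covers ∅
1(a) covers 0:z
2(b) covers 1:a
3(x) covers 2:b
4(z) covers 2:b
5(x) covers 3:x
6(c) covers 4:z, 5:x
7(y) covers 6:c
8(y) covers 7:y
floor of heap: 0:z
completions by unplaced set U, small U first (add the entries for U minus each lowest piece of U):
  |U|=1: {8}:1
  |U|=2: {7,8}:1
  |U|=3: {6,7,8}:1
  |U|=4: {4,6,7,8}:1  {5,6,7,8}:1
  |U|=5: {3,5,6,7,8}:1  {4,5,6,7,8}:2
  |U|=6: {3,4,5,6,7,8}:3
  |U|=7: {2,3,4,5,6,7,8}:3
  start at 0(z): 3

3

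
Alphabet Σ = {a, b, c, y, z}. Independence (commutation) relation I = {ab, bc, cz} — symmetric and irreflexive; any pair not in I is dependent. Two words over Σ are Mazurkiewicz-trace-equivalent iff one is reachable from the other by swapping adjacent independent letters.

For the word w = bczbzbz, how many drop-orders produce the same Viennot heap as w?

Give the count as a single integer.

7

drop 0:b onto floor
drop 1:c onto floor
drop 2:z onto {0:b}
drop 3:b onto {2:z}
drop 4:z onto {3:b}
drop 5:b onto {4:z}
drop 6:z onto {5:b}
ground layer = {0:b, 1:c}
drop-orders for the pieces not yet dropped (sum over which currently-grounded one goes next):
  1 to go: {1} 1  {6} 1
  2 to go: {1,6} 2  {5,6} 1
  3 to go: {1,5,6} 3  {4,5,6} 1
  4 to go: {1,4,5,6} 4  {3,4,5,6} 1
  5 to go: {1,3,4,5,6} 5  {2,3,4,5,6} 1
  if 0:b drops first: 6 orders
  if 1:c drops first: 1 orders
heap linearizations: 7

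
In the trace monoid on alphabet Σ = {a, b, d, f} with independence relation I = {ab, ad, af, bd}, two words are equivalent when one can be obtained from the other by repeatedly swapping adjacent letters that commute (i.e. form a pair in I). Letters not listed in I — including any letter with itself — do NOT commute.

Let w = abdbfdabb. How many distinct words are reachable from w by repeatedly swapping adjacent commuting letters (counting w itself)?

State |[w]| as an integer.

#0=a has no predecessor
#1=b has no predecessor
#2=d has no predecessor
#3=b depends on [1:b]
#4=f depends on [2:d, 3:b]
#5=d depends on [4:f]
#6=a depends on [0:a]
#7=b depends on [4:f]
#8=b depends on [7:b]
sources: [0:a, 1:b, 2:d]
N(rest) = Σ N(rest − s) over sources s of rest; N(one piece) = 1:
  size 1 → [5]=1  [6]=1  [8]=1
  size 2 → [0,6]=1  [5,6]=2  [5,8]=2  [6,8]=2  [7,8]=1
  size 3 → [0,5,6]=3  [0,6,8]=3  [5,6,8]=6  [5,7,8]=3  [6,7,8]=3
  size 4 → [0,5,6,8]=12  [0,6,7,8]=6  [4,5,7,8]=3  [5,6,7,8]=12
  size 5 → [0,5,6,7,8]=30  [2,4,5,7,8]=3  [3,4,5,7,8]=3  [4,5,6,7,8]=15
  size 6 → [0,4,5,6,7,8]=45  [1,3,4,5,7,8]=3  [2,3,4,5,7,8]=6  [2,4,5,6,7,8]=18  [3,4,5,6,7,8]=18
  size 7 → [0,2,4,5,6,7,8]=63  [0,3,4,5,6,7,8]=63  [1,2,3,4,5,7,8]=9  [1,3,4,5,6,7,8]=21  [2,3,4,5,6,7,8]=42
  first=0(a) contributes 72
  first=1(b) contributes 168
  first=2(d) contributes 84
|[w]| = 324

324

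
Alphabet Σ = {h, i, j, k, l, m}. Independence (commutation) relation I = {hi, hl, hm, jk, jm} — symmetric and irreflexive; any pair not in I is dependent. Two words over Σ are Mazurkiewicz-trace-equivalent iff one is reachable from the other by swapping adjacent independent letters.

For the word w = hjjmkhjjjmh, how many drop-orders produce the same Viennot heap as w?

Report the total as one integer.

#0=h has no predecessor
#1=j depends on [0:h]
#2=j depends on [1:j]
#3=m has no predecessor
#4=k depends on [0:h, 3:m]
#5=h depends on [2:j, 4:k]
#6=j depends on [5:h]
#7=j depends on [6:j]
#8=j depends on [7:j]
#9=m depends on [4:k]
#10=h depends on [8:j]
sources: [0:h, 3:m]
N(rest) = Σ N(rest − s) over sources s of rest; N(one piece) = 1:
  size 1 → [9]=1  [10]=1
  size 2 → [8,10]=1  [9,10]=2
  size 3 → [7,8,10]=1  [8,9,10]=3
  size 4 → [6,7,8,10]=1  [7,8,9,10]=4
  size 5 → [5,6,7,8,10]=1  [6,7,8,9,10]=5
  size 6 → [2,5,6,7,8,10]=1  [5,6,7,8,9,10]=6
  size 7 → [1,2,5,6,7,8,10]=1  [2,5,6,7,8,9,10]=7  [4,5,6,7,8,9,10]=6
  size 8 → [1,2,5,6,7,8,9,10]=8  [2,4,5,6,7,8,9,10]=13  [3,4,5,6,7,8,9,10]=6
  size 9 → [1,2,4,5,6,7,8,9,10]=21  [2,3,4,5,6,7,8,9,10]=19
  first=0(h) contributes 40
  first=3(m) contributes 21
|[w]| = 61

61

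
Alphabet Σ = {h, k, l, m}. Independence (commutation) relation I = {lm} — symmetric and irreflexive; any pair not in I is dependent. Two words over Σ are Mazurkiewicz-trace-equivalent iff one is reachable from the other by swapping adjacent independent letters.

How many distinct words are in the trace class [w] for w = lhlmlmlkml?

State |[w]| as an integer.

20

piece 0:l — minimal
piece 1:h rests on {0:l}
piece 2:l rests on {1:h}
piece 3:m rests on {1:h}
piece 4:l rests on {2:l}
piece 5:m rests on {3:m}
piece 6:l rests on {4:l}
piece 7:k rests on {5:m, 6:l}
piece 8:m rests on {7:k}
piece 9:l rests on {7:k}
minimal pieces: {0:l}
ways to finish when only these pieces remain (= sum over removing one remaining piece with nothing left below it):
  1 left: {8}→1  {9}→1
  2 left: {8,9}→2
  3 left: {7,8,9}→2
  4 left: {5,7,8,9}→2  {6,7,8,9}→2
  5 left: {3,5,7,8,9}→2  {4,6,7,8,9}→2  {5,6,7,8,9}→4
  6 left: {2,4,6,7,8,9}→2  {3,5,6,7,8,9}→6  {4,5,6,7,8,9}→6
  7 left: {2,4,5,6,7,8,9}→8  {3,4,5,6,7,8,9}→12
  8 left: {2,3,4,5,6,7,8,9}→20
  placing 0:l first → 20 extensions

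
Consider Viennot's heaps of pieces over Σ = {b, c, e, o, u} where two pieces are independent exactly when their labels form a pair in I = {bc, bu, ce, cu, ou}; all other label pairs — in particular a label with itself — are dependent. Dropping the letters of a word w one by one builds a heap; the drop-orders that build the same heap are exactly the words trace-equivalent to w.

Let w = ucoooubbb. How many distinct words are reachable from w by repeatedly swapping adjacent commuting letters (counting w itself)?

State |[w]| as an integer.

piece 0:u — minimal
piece 1:c — minimal
piece 2:o rests on {1:c}
piece 3:o rests on {2:o}
piece 4:o rests on {3:o}
piece 5:u rests on {0:u}
piece 6:b rests on {4:o}
piece 7:b rests on {6:b}
piece 8:b rests on {7:b}
minimal pieces: {0:u, 1:c}
ways to finish when only these pieces remain (= sum over removing one remaining piece with nothing left below it):
  1 left: {5}→1  {8}→1
  2 left: {0,5}→1  {5,8}→2  {7,8}→1
  3 left: {0,5,8}→3  {5,7,8}→3  {6,7,8}→1
  4 left: {0,5,7,8}→6  {4,6,7,8}→1  {5,6,7,8}→4
  5 left: {0,5,6,7,8}→10  {3,4,6,7,8}→1  {4,5,6,7,8}→5
  6 left: {0,4,5,6,7,8}→15  {2,3,4,6,7,8}→1  {3,4,5,6,7,8}→6
  7 left: {0,3,4,5,6,7,8}→21  {1,2,3,4,6,7,8}→1  {2,3,4,5,6,7,8}→7
  placing 0:u first → 8 extensions
  placing 1:c first → 28 extensions
total linear extensions = 36

36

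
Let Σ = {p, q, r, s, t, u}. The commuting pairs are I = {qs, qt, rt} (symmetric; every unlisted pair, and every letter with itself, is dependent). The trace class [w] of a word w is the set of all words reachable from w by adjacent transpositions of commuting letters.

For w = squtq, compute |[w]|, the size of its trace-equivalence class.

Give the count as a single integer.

4

drop 0:s onto floor
drop 1:q onto floor
drop 2:u onto {0:s, 1:q}
drop 3:t onto {2:u}
drop 4:q onto {2:u}
ground layer = {0:s, 1:q}
drop-orders for the pieces not yet dropped (sum over which currently-grounded one goes next):
  1 to go: {3} 1  {4} 1
  2 to go: {3,4} 2
  3 to go: {2,3,4} 2
  if 0:s drops first: 2 orders
  if 1:q drops first: 2 orders
heap linearizations: 4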